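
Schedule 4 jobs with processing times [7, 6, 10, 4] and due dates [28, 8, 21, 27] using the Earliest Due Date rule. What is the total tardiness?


Sort by due date (EDD order): [(6, 8), (10, 21), (4, 27), (7, 28)]
Compute completion times and tardiness:
  Job 1: p=6, d=8, C=6, tardiness=max(0,6-8)=0
  Job 2: p=10, d=21, C=16, tardiness=max(0,16-21)=0
  Job 3: p=4, d=27, C=20, tardiness=max(0,20-27)=0
  Job 4: p=7, d=28, C=27, tardiness=max(0,27-28)=0
Total tardiness = 0

0


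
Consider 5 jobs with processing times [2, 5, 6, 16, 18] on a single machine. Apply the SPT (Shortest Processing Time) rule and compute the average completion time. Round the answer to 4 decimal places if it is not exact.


Sort jobs by processing time (SPT order): [2, 5, 6, 16, 18]
Compute completion times sequentially:
  Job 1: processing = 2, completes at 2
  Job 2: processing = 5, completes at 7
  Job 3: processing = 6, completes at 13
  Job 4: processing = 16, completes at 29
  Job 5: processing = 18, completes at 47
Sum of completion times = 98
Average completion time = 98/5 = 19.6

19.6


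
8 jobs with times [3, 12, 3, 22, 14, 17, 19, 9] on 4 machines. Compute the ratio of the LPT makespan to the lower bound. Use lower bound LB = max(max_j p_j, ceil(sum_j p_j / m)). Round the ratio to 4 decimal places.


LPT order: [22, 19, 17, 14, 12, 9, 3, 3]
Machine loads after assignment: [25, 22, 26, 26]
LPT makespan = 26
Lower bound = max(max_job, ceil(total/4)) = max(22, 25) = 25
Ratio = 26 / 25 = 1.04

1.04


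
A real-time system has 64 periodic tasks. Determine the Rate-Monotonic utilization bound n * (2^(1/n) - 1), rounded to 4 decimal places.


Compute 2^(1/64) = 1.0108892861
Subtract 1: 1.0108892861 - 1 = 0.0108892861
Multiply by n: 64 * 0.0108892861 = 0.6969143104
Round to 4 dp: 0.6969

0.6969


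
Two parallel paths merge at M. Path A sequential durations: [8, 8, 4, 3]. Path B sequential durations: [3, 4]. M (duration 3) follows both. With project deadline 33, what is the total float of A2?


Forward pass: ES(A2) = sum of predecessors on chain A = 8
EF = ES + duration = 8 + 8 = 16
Backward pass: LF(M) = deadline = 33; LS(M) = 33 - 3 = 30
LF(A2) = LS(M) - sum(successors on chain A) = 30 - 7 = 23
LS = LF - duration = 23 - 8 = 15
Total float = LS - ES = 15 - 8 = 7

7


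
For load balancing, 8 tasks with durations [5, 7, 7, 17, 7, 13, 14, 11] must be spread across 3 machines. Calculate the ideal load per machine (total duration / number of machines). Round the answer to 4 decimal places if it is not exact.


Total processing time = 5 + 7 + 7 + 17 + 7 + 13 + 14 + 11 = 81
Number of machines = 3
Ideal balanced load = 81 / 3 = 27.0

27.0


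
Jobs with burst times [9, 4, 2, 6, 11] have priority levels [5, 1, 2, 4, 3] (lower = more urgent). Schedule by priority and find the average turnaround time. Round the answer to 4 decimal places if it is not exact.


Sort by priority (ascending = highest first):
Order: [(1, 4), (2, 2), (3, 11), (4, 6), (5, 9)]
Completion times:
  Priority 1, burst=4, C=4
  Priority 2, burst=2, C=6
  Priority 3, burst=11, C=17
  Priority 4, burst=6, C=23
  Priority 5, burst=9, C=32
Average turnaround = 82/5 = 16.4

16.4


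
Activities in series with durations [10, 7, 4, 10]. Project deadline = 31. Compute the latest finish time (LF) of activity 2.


LF(activity 2) = deadline - sum of successor durations
Successors: activities 3 through 4 with durations [4, 10]
Sum of successor durations = 14
LF = 31 - 14 = 17

17


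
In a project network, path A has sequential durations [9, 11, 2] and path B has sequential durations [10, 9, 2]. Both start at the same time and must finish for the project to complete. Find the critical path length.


Path A total = 9 + 11 + 2 = 22
Path B total = 10 + 9 + 2 = 21
Critical path = longest path = max(22, 21) = 22

22


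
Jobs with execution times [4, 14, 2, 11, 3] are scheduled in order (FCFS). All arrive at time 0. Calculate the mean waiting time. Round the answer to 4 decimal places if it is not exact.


FCFS order (as given): [4, 14, 2, 11, 3]
Waiting times:
  Job 1: wait = 0
  Job 2: wait = 4
  Job 3: wait = 18
  Job 4: wait = 20
  Job 5: wait = 31
Sum of waiting times = 73
Average waiting time = 73/5 = 14.6

14.6


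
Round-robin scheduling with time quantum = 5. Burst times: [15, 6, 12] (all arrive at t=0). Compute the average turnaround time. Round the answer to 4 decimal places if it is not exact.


Time quantum = 5
Execution trace:
  J1 runs 5 units, time = 5
  J2 runs 5 units, time = 10
  J3 runs 5 units, time = 15
  J1 runs 5 units, time = 20
  J2 runs 1 units, time = 21
  J3 runs 5 units, time = 26
  J1 runs 5 units, time = 31
  J3 runs 2 units, time = 33
Finish times: [31, 21, 33]
Average turnaround = 85/3 = 28.3333

28.3333


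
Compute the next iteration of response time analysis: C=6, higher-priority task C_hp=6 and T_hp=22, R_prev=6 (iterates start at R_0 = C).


R_next = C + ceil(R_prev / T_hp) * C_hp
ceil(6 / 22) = ceil(0.2727) = 1
Interference = 1 * 6 = 6
R_next = 6 + 6 = 12

12


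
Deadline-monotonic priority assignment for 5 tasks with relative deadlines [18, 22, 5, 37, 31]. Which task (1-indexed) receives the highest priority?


Sort tasks by relative deadline (ascending):
  Task 3: deadline = 5
  Task 1: deadline = 18
  Task 2: deadline = 22
  Task 5: deadline = 31
  Task 4: deadline = 37
Priority order (highest first): [3, 1, 2, 5, 4]
Highest priority task = 3

3


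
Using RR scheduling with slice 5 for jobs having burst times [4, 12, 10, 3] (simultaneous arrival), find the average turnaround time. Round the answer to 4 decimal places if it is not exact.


Time quantum = 5
Execution trace:
  J1 runs 4 units, time = 4
  J2 runs 5 units, time = 9
  J3 runs 5 units, time = 14
  J4 runs 3 units, time = 17
  J2 runs 5 units, time = 22
  J3 runs 5 units, time = 27
  J2 runs 2 units, time = 29
Finish times: [4, 29, 27, 17]
Average turnaround = 77/4 = 19.25

19.25


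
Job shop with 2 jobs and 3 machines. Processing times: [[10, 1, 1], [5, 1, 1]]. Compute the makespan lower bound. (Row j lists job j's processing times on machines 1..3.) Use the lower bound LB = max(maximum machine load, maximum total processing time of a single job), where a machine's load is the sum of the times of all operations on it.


Machine loads:
  Machine 1: 10 + 5 = 15
  Machine 2: 1 + 1 = 2
  Machine 3: 1 + 1 = 2
Max machine load = 15
Job totals:
  Job 1: 12
  Job 2: 7
Max job total = 12
Lower bound = max(15, 12) = 15

15


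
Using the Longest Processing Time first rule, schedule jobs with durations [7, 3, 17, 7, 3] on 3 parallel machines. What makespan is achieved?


Sort jobs in decreasing order (LPT): [17, 7, 7, 3, 3]
Assign each job to the least loaded machine:
  Machine 1: jobs [17], load = 17
  Machine 2: jobs [7, 3], load = 10
  Machine 3: jobs [7, 3], load = 10
Makespan = max load = 17

17


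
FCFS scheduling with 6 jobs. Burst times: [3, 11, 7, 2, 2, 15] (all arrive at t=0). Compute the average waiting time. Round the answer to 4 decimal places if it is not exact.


FCFS order (as given): [3, 11, 7, 2, 2, 15]
Waiting times:
  Job 1: wait = 0
  Job 2: wait = 3
  Job 3: wait = 14
  Job 4: wait = 21
  Job 5: wait = 23
  Job 6: wait = 25
Sum of waiting times = 86
Average waiting time = 86/6 = 14.3333

14.3333


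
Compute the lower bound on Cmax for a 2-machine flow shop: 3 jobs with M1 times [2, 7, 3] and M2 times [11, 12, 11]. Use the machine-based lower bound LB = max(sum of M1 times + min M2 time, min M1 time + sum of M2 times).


LB1 = sum(M1 times) + min(M2 times) = 12 + 11 = 23
LB2 = min(M1 times) + sum(M2 times) = 2 + 34 = 36
Lower bound = max(LB1, LB2) = max(23, 36) = 36

36


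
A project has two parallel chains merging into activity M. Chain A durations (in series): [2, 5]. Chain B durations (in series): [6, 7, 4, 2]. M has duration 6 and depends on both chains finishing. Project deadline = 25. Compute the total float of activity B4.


Forward pass: ES(B4) = sum of predecessors on chain B = 17
EF = ES + duration = 17 + 2 = 19
Backward pass: LF(M) = deadline = 25; LS(M) = 25 - 6 = 19
LF(B4) = LS(M) - sum(successors on chain B) = 19 - 0 = 19
LS = LF - duration = 19 - 2 = 17
Total float = LS - ES = 17 - 17 = 0

0


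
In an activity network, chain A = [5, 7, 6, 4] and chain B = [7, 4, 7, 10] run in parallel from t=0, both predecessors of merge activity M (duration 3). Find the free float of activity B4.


ES(B4) = sum of predecessors on chain B = 18
EF(B4) = ES + duration = 18 + 10 = 28
Successor of B4 is M. ES(M) = max(sum(A), sum(B)) = max(22, 28) = 28
Free float = ES(successor) - EF(current) = 28 - 28 = 0

0


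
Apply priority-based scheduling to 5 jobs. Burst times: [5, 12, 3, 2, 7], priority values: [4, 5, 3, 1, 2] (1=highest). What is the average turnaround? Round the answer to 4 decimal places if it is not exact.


Sort by priority (ascending = highest first):
Order: [(1, 2), (2, 7), (3, 3), (4, 5), (5, 12)]
Completion times:
  Priority 1, burst=2, C=2
  Priority 2, burst=7, C=9
  Priority 3, burst=3, C=12
  Priority 4, burst=5, C=17
  Priority 5, burst=12, C=29
Average turnaround = 69/5 = 13.8

13.8


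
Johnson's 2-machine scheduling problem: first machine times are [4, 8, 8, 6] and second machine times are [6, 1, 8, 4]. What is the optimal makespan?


Apply Johnson's rule:
  Group 1 (a <= b): [(1, 4, 6), (3, 8, 8)]
  Group 2 (a > b): [(4, 6, 4), (2, 8, 1)]
Optimal job order: [1, 3, 4, 2]
Schedule:
  Job 1: M1 done at 4, M2 done at 10
  Job 3: M1 done at 12, M2 done at 20
  Job 4: M1 done at 18, M2 done at 24
  Job 2: M1 done at 26, M2 done at 27
Makespan = 27

27


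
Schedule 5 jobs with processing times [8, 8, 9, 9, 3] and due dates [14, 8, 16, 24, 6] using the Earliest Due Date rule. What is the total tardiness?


Sort by due date (EDD order): [(3, 6), (8, 8), (8, 14), (9, 16), (9, 24)]
Compute completion times and tardiness:
  Job 1: p=3, d=6, C=3, tardiness=max(0,3-6)=0
  Job 2: p=8, d=8, C=11, tardiness=max(0,11-8)=3
  Job 3: p=8, d=14, C=19, tardiness=max(0,19-14)=5
  Job 4: p=9, d=16, C=28, tardiness=max(0,28-16)=12
  Job 5: p=9, d=24, C=37, tardiness=max(0,37-24)=13
Total tardiness = 33

33


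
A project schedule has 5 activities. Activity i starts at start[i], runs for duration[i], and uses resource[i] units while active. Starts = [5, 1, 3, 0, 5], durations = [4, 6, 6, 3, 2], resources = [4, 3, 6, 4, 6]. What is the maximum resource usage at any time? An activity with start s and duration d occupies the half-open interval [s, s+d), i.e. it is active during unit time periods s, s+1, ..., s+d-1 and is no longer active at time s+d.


Each activity i is active on [start_i, start_i + duration_i).
Compute total resource usage per time slot:
  t=0: active resources = [4], total = 4
  t=1: active resources = [3, 4], total = 7
  t=2: active resources = [3, 4], total = 7
  t=3: active resources = [3, 6], total = 9
  t=4: active resources = [3, 6], total = 9
  t=5: active resources = [4, 3, 6, 6], total = 19
  t=6: active resources = [4, 3, 6, 6], total = 19
  t=7: active resources = [4, 6], total = 10
  t=8: active resources = [4, 6], total = 10
Peak resource demand = 19

19


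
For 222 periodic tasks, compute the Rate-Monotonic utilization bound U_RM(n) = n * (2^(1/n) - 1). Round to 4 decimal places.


Compute 2^(1/222) = 1.0031271640
Subtract 1: 1.0031271640 - 1 = 0.0031271640
Multiply by n: 222 * 0.0031271640 = 0.6942304080
Round to 4 dp: 0.6942

0.6942


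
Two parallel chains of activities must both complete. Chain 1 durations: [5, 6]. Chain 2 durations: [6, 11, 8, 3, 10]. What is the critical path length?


Path A total = 5 + 6 = 11
Path B total = 6 + 11 + 8 + 3 + 10 = 38
Critical path = longest path = max(11, 38) = 38

38


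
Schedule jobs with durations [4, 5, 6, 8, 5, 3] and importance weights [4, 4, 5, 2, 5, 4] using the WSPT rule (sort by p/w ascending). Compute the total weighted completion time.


Compute p/w ratios and sort ascending (WSPT): [(3, 4), (4, 4), (5, 5), (6, 5), (5, 4), (8, 2)]
Compute weighted completion times:
  Job (p=3,w=4): C=3, w*C=4*3=12
  Job (p=4,w=4): C=7, w*C=4*7=28
  Job (p=5,w=5): C=12, w*C=5*12=60
  Job (p=6,w=5): C=18, w*C=5*18=90
  Job (p=5,w=4): C=23, w*C=4*23=92
  Job (p=8,w=2): C=31, w*C=2*31=62
Total weighted completion time = 344

344


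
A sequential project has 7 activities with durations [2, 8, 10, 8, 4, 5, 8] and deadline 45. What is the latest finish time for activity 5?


LF(activity 5) = deadline - sum of successor durations
Successors: activities 6 through 7 with durations [5, 8]
Sum of successor durations = 13
LF = 45 - 13 = 32

32


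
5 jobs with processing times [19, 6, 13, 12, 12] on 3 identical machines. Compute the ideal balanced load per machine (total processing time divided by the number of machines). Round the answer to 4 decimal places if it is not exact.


Total processing time = 19 + 6 + 13 + 12 + 12 = 62
Number of machines = 3
Ideal balanced load = 62 / 3 = 20.6667

20.6667


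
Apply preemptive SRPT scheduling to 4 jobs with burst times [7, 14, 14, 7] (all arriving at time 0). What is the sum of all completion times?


Since all jobs arrive at t=0, SRPT equals SPT ordering.
SPT order: [7, 7, 14, 14]
Completion times:
  Job 1: p=7, C=7
  Job 2: p=7, C=14
  Job 3: p=14, C=28
  Job 4: p=14, C=42
Total completion time = 7 + 14 + 28 + 42 = 91

91


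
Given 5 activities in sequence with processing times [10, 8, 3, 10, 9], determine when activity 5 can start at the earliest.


Activity 5 starts after activities 1 through 4 complete.
Predecessor durations: [10, 8, 3, 10]
ES = 10 + 8 + 3 + 10 = 31

31


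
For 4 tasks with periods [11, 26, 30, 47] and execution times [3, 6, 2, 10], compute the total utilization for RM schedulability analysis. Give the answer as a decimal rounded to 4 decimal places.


Compute individual utilizations (exact fractions):
  Task 1: C/T = 3/11 (approx. 0.2727)
  Task 2: C/T = 6/26 = 3/13 (approx. 0.2308)
  Task 3: C/T = 2/30 = 1/15 (approx. 0.0667)
  Task 4: C/T = 10/47 (approx. 0.2128)
Total utilization U = 3/11 + 3/13 + 1/15 + 10/47 = 78931/100815
Rounded to 4 decimal places: U = 0.7829
RM (Liu & Layland) bound for 4 tasks = 0.756828; compare with U = 78931/100815 (approx. 0.782929)
bound < U <= 1, so the RM sufficient condition is not met (inconclusive; an exact test such as response-time analysis is needed).

0.7829


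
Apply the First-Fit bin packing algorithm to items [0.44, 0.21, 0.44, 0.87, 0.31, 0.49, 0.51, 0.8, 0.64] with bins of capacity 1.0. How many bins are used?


Place items sequentially using First-Fit:
  Item 0.44 -> new Bin 1
  Item 0.21 -> Bin 1 (now 0.65)
  Item 0.44 -> new Bin 2
  Item 0.87 -> new Bin 3
  Item 0.31 -> Bin 1 (now 0.96)
  Item 0.49 -> Bin 2 (now 0.93)
  Item 0.51 -> new Bin 4
  Item 0.8 -> new Bin 5
  Item 0.64 -> new Bin 6
Total bins used = 6

6


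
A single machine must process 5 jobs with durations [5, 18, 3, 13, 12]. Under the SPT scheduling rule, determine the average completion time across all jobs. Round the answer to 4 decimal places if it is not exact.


Sort jobs by processing time (SPT order): [3, 5, 12, 13, 18]
Compute completion times sequentially:
  Job 1: processing = 3, completes at 3
  Job 2: processing = 5, completes at 8
  Job 3: processing = 12, completes at 20
  Job 4: processing = 13, completes at 33
  Job 5: processing = 18, completes at 51
Sum of completion times = 115
Average completion time = 115/5 = 23.0

23.0


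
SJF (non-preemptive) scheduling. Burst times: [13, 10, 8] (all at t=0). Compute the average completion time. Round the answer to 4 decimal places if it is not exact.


SJF order (ascending): [8, 10, 13]
Completion times:
  Job 1: burst=8, C=8
  Job 2: burst=10, C=18
  Job 3: burst=13, C=31
Average completion = 57/3 = 19.0

19.0


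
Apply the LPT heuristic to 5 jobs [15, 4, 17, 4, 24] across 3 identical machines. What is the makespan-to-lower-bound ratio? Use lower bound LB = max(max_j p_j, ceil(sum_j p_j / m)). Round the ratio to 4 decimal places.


LPT order: [24, 17, 15, 4, 4]
Machine loads after assignment: [24, 21, 19]
LPT makespan = 24
Lower bound = max(max_job, ceil(total/3)) = max(24, 22) = 24
Ratio = 24 / 24 = 1.0

1.0


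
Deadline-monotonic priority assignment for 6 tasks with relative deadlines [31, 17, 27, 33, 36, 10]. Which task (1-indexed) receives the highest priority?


Sort tasks by relative deadline (ascending):
  Task 6: deadline = 10
  Task 2: deadline = 17
  Task 3: deadline = 27
  Task 1: deadline = 31
  Task 4: deadline = 33
  Task 5: deadline = 36
Priority order (highest first): [6, 2, 3, 1, 4, 5]
Highest priority task = 6

6


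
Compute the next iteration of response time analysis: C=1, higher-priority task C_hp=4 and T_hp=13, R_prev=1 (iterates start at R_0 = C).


R_next = C + ceil(R_prev / T_hp) * C_hp
ceil(1 / 13) = ceil(0.0769) = 1
Interference = 1 * 4 = 4
R_next = 1 + 4 = 5

5


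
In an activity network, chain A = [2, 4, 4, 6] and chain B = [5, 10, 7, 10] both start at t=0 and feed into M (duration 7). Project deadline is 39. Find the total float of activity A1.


Forward pass: ES(A1) = sum of predecessors on chain A = 0
EF = ES + duration = 0 + 2 = 2
Backward pass: LF(M) = deadline = 39; LS(M) = 39 - 7 = 32
LF(A1) = LS(M) - sum(successors on chain A) = 32 - 14 = 18
LS = LF - duration = 18 - 2 = 16
Total float = LS - ES = 16 - 0 = 16

16


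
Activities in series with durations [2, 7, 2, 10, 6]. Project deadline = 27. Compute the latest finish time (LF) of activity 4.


LF(activity 4) = deadline - sum of successor durations
Successors: activities 5 through 5 with durations [6]
Sum of successor durations = 6
LF = 27 - 6 = 21

21


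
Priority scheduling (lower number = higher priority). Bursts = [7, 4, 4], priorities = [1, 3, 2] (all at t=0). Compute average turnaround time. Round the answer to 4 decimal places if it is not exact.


Sort by priority (ascending = highest first):
Order: [(1, 7), (2, 4), (3, 4)]
Completion times:
  Priority 1, burst=7, C=7
  Priority 2, burst=4, C=11
  Priority 3, burst=4, C=15
Average turnaround = 33/3 = 11.0

11.0


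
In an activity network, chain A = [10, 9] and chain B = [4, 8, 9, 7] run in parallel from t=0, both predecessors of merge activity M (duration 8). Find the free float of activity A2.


ES(A2) = sum of predecessors on chain A = 10
EF(A2) = ES + duration = 10 + 9 = 19
Successor of A2 is M. ES(M) = max(sum(A), sum(B)) = max(19, 28) = 28
Free float = ES(successor) - EF(current) = 28 - 19 = 9

9


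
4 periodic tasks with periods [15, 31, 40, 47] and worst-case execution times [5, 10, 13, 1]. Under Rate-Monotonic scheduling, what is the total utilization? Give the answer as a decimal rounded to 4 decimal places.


Compute individual utilizations (exact fractions):
  Task 1: C/T = 5/15 = 1/3 (approx. 0.3333)
  Task 2: C/T = 10/31 (approx. 0.3226)
  Task 3: C/T = 13/40 (approx. 0.325)
  Task 4: C/T = 1/47 (approx. 0.0213)
Total utilization U = 1/3 + 10/31 + 13/40 + 1/47 = 175223/174840
Rounded to 4 decimal places: U = 1.0022
RM (Liu & Layland) bound for 4 tasks = 0.756828; compare with U = 175223/174840 (approx. 1.002191)
U > 1, so the task set is not schedulable (processor overloaded).

1.0022


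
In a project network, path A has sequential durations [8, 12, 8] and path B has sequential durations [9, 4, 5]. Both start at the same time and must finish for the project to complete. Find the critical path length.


Path A total = 8 + 12 + 8 = 28
Path B total = 9 + 4 + 5 = 18
Critical path = longest path = max(28, 18) = 28

28


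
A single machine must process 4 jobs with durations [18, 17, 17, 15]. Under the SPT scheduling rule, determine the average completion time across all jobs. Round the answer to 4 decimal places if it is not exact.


Sort jobs by processing time (SPT order): [15, 17, 17, 18]
Compute completion times sequentially:
  Job 1: processing = 15, completes at 15
  Job 2: processing = 17, completes at 32
  Job 3: processing = 17, completes at 49
  Job 4: processing = 18, completes at 67
Sum of completion times = 163
Average completion time = 163/4 = 40.75

40.75


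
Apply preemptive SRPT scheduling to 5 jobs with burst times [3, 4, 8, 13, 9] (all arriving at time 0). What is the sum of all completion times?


Since all jobs arrive at t=0, SRPT equals SPT ordering.
SPT order: [3, 4, 8, 9, 13]
Completion times:
  Job 1: p=3, C=3
  Job 2: p=4, C=7
  Job 3: p=8, C=15
  Job 4: p=9, C=24
  Job 5: p=13, C=37
Total completion time = 3 + 7 + 15 + 24 + 37 = 86

86


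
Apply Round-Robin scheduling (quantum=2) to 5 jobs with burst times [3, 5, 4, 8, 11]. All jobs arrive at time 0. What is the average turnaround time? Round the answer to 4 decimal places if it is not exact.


Time quantum = 2
Execution trace:
  J1 runs 2 units, time = 2
  J2 runs 2 units, time = 4
  J3 runs 2 units, time = 6
  J4 runs 2 units, time = 8
  J5 runs 2 units, time = 10
  J1 runs 1 units, time = 11
  J2 runs 2 units, time = 13
  J3 runs 2 units, time = 15
  J4 runs 2 units, time = 17
  J5 runs 2 units, time = 19
  J2 runs 1 units, time = 20
  J4 runs 2 units, time = 22
  J5 runs 2 units, time = 24
  J4 runs 2 units, time = 26
  J5 runs 2 units, time = 28
  J5 runs 2 units, time = 30
  J5 runs 1 units, time = 31
Finish times: [11, 20, 15, 26, 31]
Average turnaround = 103/5 = 20.6

20.6


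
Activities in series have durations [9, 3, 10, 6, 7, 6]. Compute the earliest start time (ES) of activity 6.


Activity 6 starts after activities 1 through 5 complete.
Predecessor durations: [9, 3, 10, 6, 7]
ES = 9 + 3 + 10 + 6 + 7 = 35

35


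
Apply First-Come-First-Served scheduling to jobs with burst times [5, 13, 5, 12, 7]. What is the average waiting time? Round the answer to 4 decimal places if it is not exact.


FCFS order (as given): [5, 13, 5, 12, 7]
Waiting times:
  Job 1: wait = 0
  Job 2: wait = 5
  Job 3: wait = 18
  Job 4: wait = 23
  Job 5: wait = 35
Sum of waiting times = 81
Average waiting time = 81/5 = 16.2

16.2


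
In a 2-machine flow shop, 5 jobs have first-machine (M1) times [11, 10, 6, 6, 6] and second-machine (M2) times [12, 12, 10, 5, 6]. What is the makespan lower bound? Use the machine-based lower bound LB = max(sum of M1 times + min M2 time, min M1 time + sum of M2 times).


LB1 = sum(M1 times) + min(M2 times) = 39 + 5 = 44
LB2 = min(M1 times) + sum(M2 times) = 6 + 45 = 51
Lower bound = max(LB1, LB2) = max(44, 51) = 51

51


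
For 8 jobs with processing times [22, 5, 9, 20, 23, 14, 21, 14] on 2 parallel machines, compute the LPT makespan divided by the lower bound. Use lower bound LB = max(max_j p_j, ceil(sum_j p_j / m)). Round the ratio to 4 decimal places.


LPT order: [23, 22, 21, 20, 14, 14, 9, 5]
Machine loads after assignment: [66, 62]
LPT makespan = 66
Lower bound = max(max_job, ceil(total/2)) = max(23, 64) = 64
Ratio = 66 / 64 = 1.0313

1.0313


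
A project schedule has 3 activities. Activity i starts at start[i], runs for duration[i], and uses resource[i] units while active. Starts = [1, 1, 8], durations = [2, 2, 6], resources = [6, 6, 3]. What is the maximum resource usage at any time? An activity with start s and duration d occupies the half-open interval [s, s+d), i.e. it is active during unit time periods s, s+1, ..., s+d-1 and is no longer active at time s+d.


Each activity i is active on [start_i, start_i + duration_i).
Compute total resource usage per time slot:
  t=0: active resources = [], total = 0
  t=1: active resources = [6, 6], total = 12
  t=2: active resources = [6, 6], total = 12
  t=3: active resources = [], total = 0
  t=4: active resources = [], total = 0
  t=5: active resources = [], total = 0
  t=6: active resources = [], total = 0
  t=7: active resources = [], total = 0
  t=8: active resources = [3], total = 3
  t=9: active resources = [3], total = 3
  t=10: active resources = [3], total = 3
  t=11: active resources = [3], total = 3
  t=12: active resources = [3], total = 3
  t=13: active resources = [3], total = 3
Peak resource demand = 12

12


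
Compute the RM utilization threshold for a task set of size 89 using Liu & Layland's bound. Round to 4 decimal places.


Compute 2^(1/89) = 1.0078185773
Subtract 1: 1.0078185773 - 1 = 0.0078185773
Multiply by n: 89 * 0.0078185773 = 0.6958533797
Round to 4 dp: 0.6959

0.6959


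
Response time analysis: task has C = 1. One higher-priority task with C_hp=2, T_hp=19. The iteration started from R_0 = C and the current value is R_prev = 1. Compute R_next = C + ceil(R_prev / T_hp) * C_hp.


R_next = C + ceil(R_prev / T_hp) * C_hp
ceil(1 / 19) = ceil(0.0526) = 1
Interference = 1 * 2 = 2
R_next = 1 + 2 = 3

3


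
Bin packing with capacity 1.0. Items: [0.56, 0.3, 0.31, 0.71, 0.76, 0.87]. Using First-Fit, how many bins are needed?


Place items sequentially using First-Fit:
  Item 0.56 -> new Bin 1
  Item 0.3 -> Bin 1 (now 0.86)
  Item 0.31 -> new Bin 2
  Item 0.71 -> new Bin 3
  Item 0.76 -> new Bin 4
  Item 0.87 -> new Bin 5
Total bins used = 5

5


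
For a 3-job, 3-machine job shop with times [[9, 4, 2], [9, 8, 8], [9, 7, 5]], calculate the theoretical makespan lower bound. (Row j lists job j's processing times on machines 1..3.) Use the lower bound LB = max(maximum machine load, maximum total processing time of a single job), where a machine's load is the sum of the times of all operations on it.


Machine loads:
  Machine 1: 9 + 9 + 9 = 27
  Machine 2: 4 + 8 + 7 = 19
  Machine 3: 2 + 8 + 5 = 15
Max machine load = 27
Job totals:
  Job 1: 15
  Job 2: 25
  Job 3: 21
Max job total = 25
Lower bound = max(27, 25) = 27

27


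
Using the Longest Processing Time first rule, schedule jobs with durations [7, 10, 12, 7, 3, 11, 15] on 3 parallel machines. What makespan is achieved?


Sort jobs in decreasing order (LPT): [15, 12, 11, 10, 7, 7, 3]
Assign each job to the least loaded machine:
  Machine 1: jobs [15, 7], load = 22
  Machine 2: jobs [12, 7, 3], load = 22
  Machine 3: jobs [11, 10], load = 21
Makespan = max load = 22

22


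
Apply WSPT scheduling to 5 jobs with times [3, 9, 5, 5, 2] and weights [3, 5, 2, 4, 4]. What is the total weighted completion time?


Compute p/w ratios and sort ascending (WSPT): [(2, 4), (3, 3), (5, 4), (9, 5), (5, 2)]
Compute weighted completion times:
  Job (p=2,w=4): C=2, w*C=4*2=8
  Job (p=3,w=3): C=5, w*C=3*5=15
  Job (p=5,w=4): C=10, w*C=4*10=40
  Job (p=9,w=5): C=19, w*C=5*19=95
  Job (p=5,w=2): C=24, w*C=2*24=48
Total weighted completion time = 206

206


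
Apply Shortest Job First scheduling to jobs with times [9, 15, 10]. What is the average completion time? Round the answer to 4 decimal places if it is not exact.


SJF order (ascending): [9, 10, 15]
Completion times:
  Job 1: burst=9, C=9
  Job 2: burst=10, C=19
  Job 3: burst=15, C=34
Average completion = 62/3 = 20.6667

20.6667


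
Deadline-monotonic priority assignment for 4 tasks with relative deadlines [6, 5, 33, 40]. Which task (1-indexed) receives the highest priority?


Sort tasks by relative deadline (ascending):
  Task 2: deadline = 5
  Task 1: deadline = 6
  Task 3: deadline = 33
  Task 4: deadline = 40
Priority order (highest first): [2, 1, 3, 4]
Highest priority task = 2

2


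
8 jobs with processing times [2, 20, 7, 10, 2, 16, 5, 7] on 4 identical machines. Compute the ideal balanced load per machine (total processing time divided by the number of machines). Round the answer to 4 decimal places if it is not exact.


Total processing time = 2 + 20 + 7 + 10 + 2 + 16 + 5 + 7 = 69
Number of machines = 4
Ideal balanced load = 69 / 4 = 17.25

17.25


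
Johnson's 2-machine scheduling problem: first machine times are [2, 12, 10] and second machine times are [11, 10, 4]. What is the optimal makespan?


Apply Johnson's rule:
  Group 1 (a <= b): [(1, 2, 11)]
  Group 2 (a > b): [(2, 12, 10), (3, 10, 4)]
Optimal job order: [1, 2, 3]
Schedule:
  Job 1: M1 done at 2, M2 done at 13
  Job 2: M1 done at 14, M2 done at 24
  Job 3: M1 done at 24, M2 done at 28
Makespan = 28

28


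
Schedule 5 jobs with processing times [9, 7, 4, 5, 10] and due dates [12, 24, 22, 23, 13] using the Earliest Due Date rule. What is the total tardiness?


Sort by due date (EDD order): [(9, 12), (10, 13), (4, 22), (5, 23), (7, 24)]
Compute completion times and tardiness:
  Job 1: p=9, d=12, C=9, tardiness=max(0,9-12)=0
  Job 2: p=10, d=13, C=19, tardiness=max(0,19-13)=6
  Job 3: p=4, d=22, C=23, tardiness=max(0,23-22)=1
  Job 4: p=5, d=23, C=28, tardiness=max(0,28-23)=5
  Job 5: p=7, d=24, C=35, tardiness=max(0,35-24)=11
Total tardiness = 23

23


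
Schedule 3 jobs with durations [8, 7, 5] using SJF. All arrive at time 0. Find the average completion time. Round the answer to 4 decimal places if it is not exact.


SJF order (ascending): [5, 7, 8]
Completion times:
  Job 1: burst=5, C=5
  Job 2: burst=7, C=12
  Job 3: burst=8, C=20
Average completion = 37/3 = 12.3333

12.3333


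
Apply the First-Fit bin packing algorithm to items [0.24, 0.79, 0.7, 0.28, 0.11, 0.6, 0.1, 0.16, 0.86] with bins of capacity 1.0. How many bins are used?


Place items sequentially using First-Fit:
  Item 0.24 -> new Bin 1
  Item 0.79 -> new Bin 2
  Item 0.7 -> Bin 1 (now 0.94)
  Item 0.28 -> new Bin 3
  Item 0.11 -> Bin 2 (now 0.9)
  Item 0.6 -> Bin 3 (now 0.88)
  Item 0.1 -> Bin 2 (now 1.0)
  Item 0.16 -> new Bin 4
  Item 0.86 -> new Bin 5
Total bins used = 5

5


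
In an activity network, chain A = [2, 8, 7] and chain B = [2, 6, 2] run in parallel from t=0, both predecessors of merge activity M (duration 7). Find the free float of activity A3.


ES(A3) = sum of predecessors on chain A = 10
EF(A3) = ES + duration = 10 + 7 = 17
Successor of A3 is M. ES(M) = max(sum(A), sum(B)) = max(17, 10) = 17
Free float = ES(successor) - EF(current) = 17 - 17 = 0

0


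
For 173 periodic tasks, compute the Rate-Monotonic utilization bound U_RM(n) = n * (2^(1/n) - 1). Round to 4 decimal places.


Compute 2^(1/173) = 1.0040146684
Subtract 1: 1.0040146684 - 1 = 0.0040146684
Multiply by n: 173 * 0.0040146684 = 0.6945376332
Round to 4 dp: 0.6945

0.6945


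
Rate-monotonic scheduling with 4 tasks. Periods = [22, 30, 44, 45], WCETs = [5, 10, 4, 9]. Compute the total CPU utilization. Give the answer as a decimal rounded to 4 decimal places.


Compute individual utilizations (exact fractions):
  Task 1: C/T = 5/22 (approx. 0.2273)
  Task 2: C/T = 10/30 = 1/3 (approx. 0.3333)
  Task 3: C/T = 4/44 = 1/11 (approx. 0.0909)
  Task 4: C/T = 9/45 = 1/5 (approx. 0.2)
Total utilization U = 5/22 + 1/3 + 1/11 + 1/5 = 281/330
Rounded to 4 decimal places: U = 0.8515
RM (Liu & Layland) bound for 4 tasks = 0.756828; compare with U = 281/330 (approx. 0.851515)
bound < U <= 1, so the RM sufficient condition is not met (inconclusive; an exact test such as response-time analysis is needed).

0.8515


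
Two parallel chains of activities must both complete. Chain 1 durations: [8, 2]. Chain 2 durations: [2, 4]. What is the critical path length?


Path A total = 8 + 2 = 10
Path B total = 2 + 4 = 6
Critical path = longest path = max(10, 6) = 10

10


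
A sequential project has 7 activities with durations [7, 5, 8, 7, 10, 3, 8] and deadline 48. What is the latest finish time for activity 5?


LF(activity 5) = deadline - sum of successor durations
Successors: activities 6 through 7 with durations [3, 8]
Sum of successor durations = 11
LF = 48 - 11 = 37

37


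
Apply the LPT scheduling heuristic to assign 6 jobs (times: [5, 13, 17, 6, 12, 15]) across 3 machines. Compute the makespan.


Sort jobs in decreasing order (LPT): [17, 15, 13, 12, 6, 5]
Assign each job to the least loaded machine:
  Machine 1: jobs [17, 5], load = 22
  Machine 2: jobs [15, 6], load = 21
  Machine 3: jobs [13, 12], load = 25
Makespan = max load = 25

25


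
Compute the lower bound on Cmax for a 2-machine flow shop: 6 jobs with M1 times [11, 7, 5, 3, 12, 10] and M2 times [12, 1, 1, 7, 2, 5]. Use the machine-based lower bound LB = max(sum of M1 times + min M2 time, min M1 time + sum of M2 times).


LB1 = sum(M1 times) + min(M2 times) = 48 + 1 = 49
LB2 = min(M1 times) + sum(M2 times) = 3 + 28 = 31
Lower bound = max(LB1, LB2) = max(49, 31) = 49

49


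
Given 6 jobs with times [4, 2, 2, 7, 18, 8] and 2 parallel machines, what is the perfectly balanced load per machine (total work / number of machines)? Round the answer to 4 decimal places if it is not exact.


Total processing time = 4 + 2 + 2 + 7 + 18 + 8 = 41
Number of machines = 2
Ideal balanced load = 41 / 2 = 20.5

20.5


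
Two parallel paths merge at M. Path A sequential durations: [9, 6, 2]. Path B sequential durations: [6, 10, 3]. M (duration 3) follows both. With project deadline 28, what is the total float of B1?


Forward pass: ES(B1) = sum of predecessors on chain B = 0
EF = ES + duration = 0 + 6 = 6
Backward pass: LF(M) = deadline = 28; LS(M) = 28 - 3 = 25
LF(B1) = LS(M) - sum(successors on chain B) = 25 - 13 = 12
LS = LF - duration = 12 - 6 = 6
Total float = LS - ES = 6 - 0 = 6

6


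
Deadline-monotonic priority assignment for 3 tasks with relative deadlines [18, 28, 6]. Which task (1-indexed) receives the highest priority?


Sort tasks by relative deadline (ascending):
  Task 3: deadline = 6
  Task 1: deadline = 18
  Task 2: deadline = 28
Priority order (highest first): [3, 1, 2]
Highest priority task = 3

3


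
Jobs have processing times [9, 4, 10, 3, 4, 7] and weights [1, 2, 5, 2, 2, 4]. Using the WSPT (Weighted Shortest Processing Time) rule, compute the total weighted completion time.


Compute p/w ratios and sort ascending (WSPT): [(3, 2), (7, 4), (4, 2), (10, 5), (4, 2), (9, 1)]
Compute weighted completion times:
  Job (p=3,w=2): C=3, w*C=2*3=6
  Job (p=7,w=4): C=10, w*C=4*10=40
  Job (p=4,w=2): C=14, w*C=2*14=28
  Job (p=10,w=5): C=24, w*C=5*24=120
  Job (p=4,w=2): C=28, w*C=2*28=56
  Job (p=9,w=1): C=37, w*C=1*37=37
Total weighted completion time = 287

287


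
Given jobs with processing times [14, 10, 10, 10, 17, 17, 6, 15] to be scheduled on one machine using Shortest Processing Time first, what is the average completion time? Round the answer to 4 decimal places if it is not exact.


Sort jobs by processing time (SPT order): [6, 10, 10, 10, 14, 15, 17, 17]
Compute completion times sequentially:
  Job 1: processing = 6, completes at 6
  Job 2: processing = 10, completes at 16
  Job 3: processing = 10, completes at 26
  Job 4: processing = 10, completes at 36
  Job 5: processing = 14, completes at 50
  Job 6: processing = 15, completes at 65
  Job 7: processing = 17, completes at 82
  Job 8: processing = 17, completes at 99
Sum of completion times = 380
Average completion time = 380/8 = 47.5

47.5


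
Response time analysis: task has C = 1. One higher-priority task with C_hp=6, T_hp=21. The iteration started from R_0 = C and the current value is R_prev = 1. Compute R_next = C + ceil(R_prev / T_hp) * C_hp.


R_next = C + ceil(R_prev / T_hp) * C_hp
ceil(1 / 21) = ceil(0.0476) = 1
Interference = 1 * 6 = 6
R_next = 1 + 6 = 7

7


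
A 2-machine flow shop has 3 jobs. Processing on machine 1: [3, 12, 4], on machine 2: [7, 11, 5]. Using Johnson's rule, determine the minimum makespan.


Apply Johnson's rule:
  Group 1 (a <= b): [(1, 3, 7), (3, 4, 5)]
  Group 2 (a > b): [(2, 12, 11)]
Optimal job order: [1, 3, 2]
Schedule:
  Job 1: M1 done at 3, M2 done at 10
  Job 3: M1 done at 7, M2 done at 15
  Job 2: M1 done at 19, M2 done at 30
Makespan = 30

30


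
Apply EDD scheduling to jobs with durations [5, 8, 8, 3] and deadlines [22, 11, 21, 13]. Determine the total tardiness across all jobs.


Sort by due date (EDD order): [(8, 11), (3, 13), (8, 21), (5, 22)]
Compute completion times and tardiness:
  Job 1: p=8, d=11, C=8, tardiness=max(0,8-11)=0
  Job 2: p=3, d=13, C=11, tardiness=max(0,11-13)=0
  Job 3: p=8, d=21, C=19, tardiness=max(0,19-21)=0
  Job 4: p=5, d=22, C=24, tardiness=max(0,24-22)=2
Total tardiness = 2

2


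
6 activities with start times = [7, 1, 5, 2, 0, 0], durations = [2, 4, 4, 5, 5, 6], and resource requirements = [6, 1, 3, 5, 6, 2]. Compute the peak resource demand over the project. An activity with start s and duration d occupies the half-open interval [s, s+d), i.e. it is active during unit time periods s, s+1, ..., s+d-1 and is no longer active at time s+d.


Each activity i is active on [start_i, start_i + duration_i).
Compute total resource usage per time slot:
  t=0: active resources = [6, 2], total = 8
  t=1: active resources = [1, 6, 2], total = 9
  t=2: active resources = [1, 5, 6, 2], total = 14
  t=3: active resources = [1, 5, 6, 2], total = 14
  t=4: active resources = [1, 5, 6, 2], total = 14
  t=5: active resources = [3, 5, 2], total = 10
  t=6: active resources = [3, 5], total = 8
  t=7: active resources = [6, 3], total = 9
  t=8: active resources = [6, 3], total = 9
Peak resource demand = 14

14


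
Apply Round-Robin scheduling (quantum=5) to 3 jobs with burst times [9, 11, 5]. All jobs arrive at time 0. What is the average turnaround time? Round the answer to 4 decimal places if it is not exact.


Time quantum = 5
Execution trace:
  J1 runs 5 units, time = 5
  J2 runs 5 units, time = 10
  J3 runs 5 units, time = 15
  J1 runs 4 units, time = 19
  J2 runs 5 units, time = 24
  J2 runs 1 units, time = 25
Finish times: [19, 25, 15]
Average turnaround = 59/3 = 19.6667

19.6667


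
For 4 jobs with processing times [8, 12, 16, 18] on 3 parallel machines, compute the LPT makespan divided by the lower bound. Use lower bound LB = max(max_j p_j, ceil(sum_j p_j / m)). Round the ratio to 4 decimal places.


LPT order: [18, 16, 12, 8]
Machine loads after assignment: [18, 16, 20]
LPT makespan = 20
Lower bound = max(max_job, ceil(total/3)) = max(18, 18) = 18
Ratio = 20 / 18 = 1.1111

1.1111


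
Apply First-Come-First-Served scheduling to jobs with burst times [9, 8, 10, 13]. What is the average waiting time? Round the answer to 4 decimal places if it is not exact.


FCFS order (as given): [9, 8, 10, 13]
Waiting times:
  Job 1: wait = 0
  Job 2: wait = 9
  Job 3: wait = 17
  Job 4: wait = 27
Sum of waiting times = 53
Average waiting time = 53/4 = 13.25

13.25


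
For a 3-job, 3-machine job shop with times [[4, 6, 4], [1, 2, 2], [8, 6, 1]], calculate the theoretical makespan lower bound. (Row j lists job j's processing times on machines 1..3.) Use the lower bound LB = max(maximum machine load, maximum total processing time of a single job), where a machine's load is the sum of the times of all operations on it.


Machine loads:
  Machine 1: 4 + 1 + 8 = 13
  Machine 2: 6 + 2 + 6 = 14
  Machine 3: 4 + 2 + 1 = 7
Max machine load = 14
Job totals:
  Job 1: 14
  Job 2: 5
  Job 3: 15
Max job total = 15
Lower bound = max(14, 15) = 15

15


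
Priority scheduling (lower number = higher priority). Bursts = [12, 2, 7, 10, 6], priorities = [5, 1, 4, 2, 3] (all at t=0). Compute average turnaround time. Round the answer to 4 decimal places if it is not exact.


Sort by priority (ascending = highest first):
Order: [(1, 2), (2, 10), (3, 6), (4, 7), (5, 12)]
Completion times:
  Priority 1, burst=2, C=2
  Priority 2, burst=10, C=12
  Priority 3, burst=6, C=18
  Priority 4, burst=7, C=25
  Priority 5, burst=12, C=37
Average turnaround = 94/5 = 18.8

18.8


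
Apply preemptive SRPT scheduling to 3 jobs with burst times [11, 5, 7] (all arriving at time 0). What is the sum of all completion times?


Since all jobs arrive at t=0, SRPT equals SPT ordering.
SPT order: [5, 7, 11]
Completion times:
  Job 1: p=5, C=5
  Job 2: p=7, C=12
  Job 3: p=11, C=23
Total completion time = 5 + 12 + 23 = 40

40


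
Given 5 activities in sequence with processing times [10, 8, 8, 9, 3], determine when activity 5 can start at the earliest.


Activity 5 starts after activities 1 through 4 complete.
Predecessor durations: [10, 8, 8, 9]
ES = 10 + 8 + 8 + 9 = 35

35


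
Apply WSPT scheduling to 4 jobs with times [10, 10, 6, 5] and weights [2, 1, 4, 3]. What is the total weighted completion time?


Compute p/w ratios and sort ascending (WSPT): [(6, 4), (5, 3), (10, 2), (10, 1)]
Compute weighted completion times:
  Job (p=6,w=4): C=6, w*C=4*6=24
  Job (p=5,w=3): C=11, w*C=3*11=33
  Job (p=10,w=2): C=21, w*C=2*21=42
  Job (p=10,w=1): C=31, w*C=1*31=31
Total weighted completion time = 130

130
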